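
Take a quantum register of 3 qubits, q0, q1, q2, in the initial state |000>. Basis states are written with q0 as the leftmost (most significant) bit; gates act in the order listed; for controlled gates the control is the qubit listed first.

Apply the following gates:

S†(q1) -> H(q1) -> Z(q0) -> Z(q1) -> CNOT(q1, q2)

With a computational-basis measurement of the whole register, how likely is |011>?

Outcome |011> occurs with probability 1/2.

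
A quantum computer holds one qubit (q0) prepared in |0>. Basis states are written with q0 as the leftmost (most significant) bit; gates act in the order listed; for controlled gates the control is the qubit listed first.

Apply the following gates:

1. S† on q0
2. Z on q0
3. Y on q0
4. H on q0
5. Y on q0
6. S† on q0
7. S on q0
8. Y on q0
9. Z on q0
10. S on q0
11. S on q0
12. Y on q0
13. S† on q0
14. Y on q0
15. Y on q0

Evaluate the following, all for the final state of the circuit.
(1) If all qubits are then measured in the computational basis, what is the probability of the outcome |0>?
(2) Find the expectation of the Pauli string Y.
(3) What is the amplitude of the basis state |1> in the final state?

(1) A full measurement returns |0> with probability 1/2. Key observation: gates 5-8 undo each other exactly, leaving only the rest of the circuit to track.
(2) The expectation value of Y is -1.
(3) The final state's coefficient on |1> equals sqrt(2)*I/2.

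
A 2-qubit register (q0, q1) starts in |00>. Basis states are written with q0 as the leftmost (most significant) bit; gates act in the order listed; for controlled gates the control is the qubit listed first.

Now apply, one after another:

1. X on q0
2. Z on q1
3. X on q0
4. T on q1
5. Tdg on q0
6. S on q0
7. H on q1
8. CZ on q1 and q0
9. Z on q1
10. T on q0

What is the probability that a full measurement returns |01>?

Outcome |01> occurs with probability 1/2.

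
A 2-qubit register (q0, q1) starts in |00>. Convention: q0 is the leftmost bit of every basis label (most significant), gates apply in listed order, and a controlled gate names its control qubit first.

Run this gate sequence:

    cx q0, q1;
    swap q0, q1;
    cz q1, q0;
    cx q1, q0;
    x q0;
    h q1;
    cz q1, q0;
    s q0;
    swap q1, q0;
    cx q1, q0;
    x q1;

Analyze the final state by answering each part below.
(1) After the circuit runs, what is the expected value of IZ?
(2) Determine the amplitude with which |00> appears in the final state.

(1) The expectation value of IZ is 1.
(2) The final state's coefficient on |00> equals -sqrt(2)*I/2.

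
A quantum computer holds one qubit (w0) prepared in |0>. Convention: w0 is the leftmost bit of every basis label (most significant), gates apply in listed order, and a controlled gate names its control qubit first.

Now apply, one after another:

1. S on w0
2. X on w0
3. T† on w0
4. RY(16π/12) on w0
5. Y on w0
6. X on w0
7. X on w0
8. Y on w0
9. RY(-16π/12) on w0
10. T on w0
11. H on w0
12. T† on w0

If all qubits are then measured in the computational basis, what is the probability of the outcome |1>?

The probability of measuring |1> is 1/2. Key observation: gates 3-10 undo each other exactly, leaving only the rest of the circuit to track.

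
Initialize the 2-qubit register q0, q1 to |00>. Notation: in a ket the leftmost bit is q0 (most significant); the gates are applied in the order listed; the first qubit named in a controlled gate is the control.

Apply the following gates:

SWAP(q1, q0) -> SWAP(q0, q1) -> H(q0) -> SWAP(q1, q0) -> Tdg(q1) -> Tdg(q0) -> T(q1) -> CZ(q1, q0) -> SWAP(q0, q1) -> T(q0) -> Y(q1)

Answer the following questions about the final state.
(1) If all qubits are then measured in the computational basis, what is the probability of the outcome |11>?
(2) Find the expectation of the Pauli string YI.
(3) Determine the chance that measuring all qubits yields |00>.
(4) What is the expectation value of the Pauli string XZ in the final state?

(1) Outcome |11> occurs with probability 1/2.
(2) In the final state, YI has expectation sqrt(2)/2.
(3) A full measurement returns |00> with probability 0.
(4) The expectation value of XZ is -sqrt(2)/2.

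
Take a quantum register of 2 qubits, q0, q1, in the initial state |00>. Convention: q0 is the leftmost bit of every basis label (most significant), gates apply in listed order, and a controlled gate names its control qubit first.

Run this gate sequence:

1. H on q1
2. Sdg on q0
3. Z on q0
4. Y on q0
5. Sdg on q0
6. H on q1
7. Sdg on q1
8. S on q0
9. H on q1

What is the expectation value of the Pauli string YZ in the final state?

The expectation value of YZ is 0.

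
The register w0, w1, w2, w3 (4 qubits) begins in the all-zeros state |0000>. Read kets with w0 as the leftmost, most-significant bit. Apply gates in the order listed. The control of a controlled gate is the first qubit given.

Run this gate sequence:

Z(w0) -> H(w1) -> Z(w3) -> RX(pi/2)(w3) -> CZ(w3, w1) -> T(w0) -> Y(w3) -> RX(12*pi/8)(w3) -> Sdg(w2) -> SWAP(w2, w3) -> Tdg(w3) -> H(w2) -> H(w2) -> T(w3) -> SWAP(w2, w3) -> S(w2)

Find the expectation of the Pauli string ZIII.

The observable ZIII averages to 1. Key observation: steps 9-16 multiply out to the identity, so the circuit reduces to the remaining gates.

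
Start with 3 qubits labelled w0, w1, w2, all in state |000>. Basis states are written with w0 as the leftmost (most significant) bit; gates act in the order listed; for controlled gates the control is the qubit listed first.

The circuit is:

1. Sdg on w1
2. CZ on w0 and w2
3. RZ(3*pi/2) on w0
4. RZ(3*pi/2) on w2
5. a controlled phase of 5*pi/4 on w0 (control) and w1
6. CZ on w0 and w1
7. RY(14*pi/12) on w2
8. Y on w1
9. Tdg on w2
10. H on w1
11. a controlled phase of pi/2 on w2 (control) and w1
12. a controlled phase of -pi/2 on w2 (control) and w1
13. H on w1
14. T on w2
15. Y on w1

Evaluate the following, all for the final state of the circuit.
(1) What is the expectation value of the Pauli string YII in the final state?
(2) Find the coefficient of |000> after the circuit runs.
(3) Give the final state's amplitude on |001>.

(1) The observable YII averages to 0.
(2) |000> carries amplitude I*(-sqrt(6) + sqrt(2))/4 in the final state.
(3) The final state's coefficient on |001> equals I*(sqrt(2) + sqrt(6))/4.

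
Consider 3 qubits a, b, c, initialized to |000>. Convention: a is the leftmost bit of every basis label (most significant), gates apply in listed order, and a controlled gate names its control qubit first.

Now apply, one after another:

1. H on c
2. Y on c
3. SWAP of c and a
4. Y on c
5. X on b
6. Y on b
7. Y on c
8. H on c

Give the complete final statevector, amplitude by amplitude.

After the circuit, the state carries amplitude -1/2 on |000>, -1/2 on |001>, 0 on |010>, 0 on |011>, 1/2 on |100>, 1/2 on |101>, 0 on |110>, 0 on |111>.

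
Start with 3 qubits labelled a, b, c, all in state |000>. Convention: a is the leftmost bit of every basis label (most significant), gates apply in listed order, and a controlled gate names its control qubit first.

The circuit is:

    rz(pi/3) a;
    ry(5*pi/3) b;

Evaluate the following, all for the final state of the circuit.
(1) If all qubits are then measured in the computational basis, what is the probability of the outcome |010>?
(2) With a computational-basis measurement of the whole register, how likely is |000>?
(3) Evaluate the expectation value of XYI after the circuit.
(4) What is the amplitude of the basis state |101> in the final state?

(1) Outcome |010> occurs with probability 1/4.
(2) Outcome |000> occurs with probability 3/4.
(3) The expectation value of XYI is 0.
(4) The amplitude on |101> is 0.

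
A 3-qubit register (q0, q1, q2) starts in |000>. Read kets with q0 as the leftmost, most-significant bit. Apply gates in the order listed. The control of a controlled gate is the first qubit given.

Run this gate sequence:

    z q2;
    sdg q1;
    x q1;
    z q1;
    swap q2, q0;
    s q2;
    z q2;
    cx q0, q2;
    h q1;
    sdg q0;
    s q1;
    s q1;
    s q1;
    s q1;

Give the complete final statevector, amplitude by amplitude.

After the circuit, the state carries amplitude -sqrt(2)/2 on |000>, sqrt(2)/2 on |010>, and 0 on every other basis state.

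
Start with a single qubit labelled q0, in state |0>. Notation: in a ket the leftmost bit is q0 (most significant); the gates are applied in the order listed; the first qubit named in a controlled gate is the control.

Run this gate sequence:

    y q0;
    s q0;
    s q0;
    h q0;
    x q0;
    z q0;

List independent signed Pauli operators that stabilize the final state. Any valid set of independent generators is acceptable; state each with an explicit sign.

One valid set of independent stabilizer generators is +X (any independent generating set of the same group is equally correct).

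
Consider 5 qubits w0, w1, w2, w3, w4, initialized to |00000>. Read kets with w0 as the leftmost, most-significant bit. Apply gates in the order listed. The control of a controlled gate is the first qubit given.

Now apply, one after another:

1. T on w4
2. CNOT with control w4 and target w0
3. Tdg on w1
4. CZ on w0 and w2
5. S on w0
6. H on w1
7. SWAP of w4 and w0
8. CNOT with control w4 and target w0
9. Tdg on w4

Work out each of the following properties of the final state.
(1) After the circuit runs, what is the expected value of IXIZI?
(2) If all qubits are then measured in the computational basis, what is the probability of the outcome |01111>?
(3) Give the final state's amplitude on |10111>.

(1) In the final state, IXIZI has expectation 1.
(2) The probability of measuring |01111> is 0.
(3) The final state's coefficient on |10111> equals 0.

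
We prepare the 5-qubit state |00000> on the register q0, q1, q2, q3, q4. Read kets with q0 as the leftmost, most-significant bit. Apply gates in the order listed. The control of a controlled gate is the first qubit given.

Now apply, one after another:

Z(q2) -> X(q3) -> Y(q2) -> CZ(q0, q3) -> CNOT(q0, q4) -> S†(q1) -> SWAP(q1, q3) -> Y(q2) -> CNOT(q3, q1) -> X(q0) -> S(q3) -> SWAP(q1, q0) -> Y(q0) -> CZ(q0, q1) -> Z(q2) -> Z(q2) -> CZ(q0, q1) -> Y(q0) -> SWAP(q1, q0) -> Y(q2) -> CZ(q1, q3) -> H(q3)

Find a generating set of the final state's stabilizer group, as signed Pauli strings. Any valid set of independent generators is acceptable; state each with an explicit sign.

The stabilizer group can be generated by +IIIXI, -ZIIII, -IZIII, -IIZII, +IIIIZ, among other valid generating sets.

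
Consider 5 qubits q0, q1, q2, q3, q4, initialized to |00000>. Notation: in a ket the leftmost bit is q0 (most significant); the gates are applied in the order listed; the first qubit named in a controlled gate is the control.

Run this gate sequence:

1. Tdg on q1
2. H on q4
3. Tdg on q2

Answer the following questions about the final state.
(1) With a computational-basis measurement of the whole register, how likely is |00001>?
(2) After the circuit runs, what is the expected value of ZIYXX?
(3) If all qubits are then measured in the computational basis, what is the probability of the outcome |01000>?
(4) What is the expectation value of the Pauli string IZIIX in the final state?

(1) The probability of measuring |00001> is 1/2.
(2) In the final state, ZIYXX has expectation 0.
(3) A full measurement returns |01000> with probability 0.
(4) In the final state, IZIIX has expectation 1.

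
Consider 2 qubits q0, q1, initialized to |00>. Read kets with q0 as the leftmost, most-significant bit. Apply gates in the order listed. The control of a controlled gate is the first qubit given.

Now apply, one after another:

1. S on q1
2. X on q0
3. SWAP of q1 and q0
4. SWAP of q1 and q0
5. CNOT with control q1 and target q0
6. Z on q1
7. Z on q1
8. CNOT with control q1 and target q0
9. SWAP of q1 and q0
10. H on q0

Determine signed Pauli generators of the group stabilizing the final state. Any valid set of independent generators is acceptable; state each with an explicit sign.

The final state is stabilized by the group generated by +XI, -IZ; other independent generating sets are equally valid.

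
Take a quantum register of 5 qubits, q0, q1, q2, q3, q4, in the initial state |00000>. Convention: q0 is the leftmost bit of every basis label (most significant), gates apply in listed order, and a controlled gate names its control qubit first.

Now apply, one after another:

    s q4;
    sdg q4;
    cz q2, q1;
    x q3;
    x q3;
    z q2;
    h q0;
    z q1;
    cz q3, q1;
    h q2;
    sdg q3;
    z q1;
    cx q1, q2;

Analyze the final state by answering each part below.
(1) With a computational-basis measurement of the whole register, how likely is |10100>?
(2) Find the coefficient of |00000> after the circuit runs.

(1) Outcome |10100> occurs with probability 1/4.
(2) |00000> carries amplitude 1/2 in the final state.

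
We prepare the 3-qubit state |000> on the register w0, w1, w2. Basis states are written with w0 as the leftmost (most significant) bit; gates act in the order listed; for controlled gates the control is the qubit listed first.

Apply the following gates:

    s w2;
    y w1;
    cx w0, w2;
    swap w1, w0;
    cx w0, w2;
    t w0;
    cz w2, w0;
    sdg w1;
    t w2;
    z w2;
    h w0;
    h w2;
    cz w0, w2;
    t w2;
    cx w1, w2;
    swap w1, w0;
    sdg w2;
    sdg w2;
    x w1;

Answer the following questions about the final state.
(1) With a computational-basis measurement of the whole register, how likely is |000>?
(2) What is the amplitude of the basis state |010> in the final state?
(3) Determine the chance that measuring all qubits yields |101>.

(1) The probability of measuring |000> is 1/4.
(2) The final state's coefficient on |010> equals -1/2.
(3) Outcome |101> occurs with probability 0.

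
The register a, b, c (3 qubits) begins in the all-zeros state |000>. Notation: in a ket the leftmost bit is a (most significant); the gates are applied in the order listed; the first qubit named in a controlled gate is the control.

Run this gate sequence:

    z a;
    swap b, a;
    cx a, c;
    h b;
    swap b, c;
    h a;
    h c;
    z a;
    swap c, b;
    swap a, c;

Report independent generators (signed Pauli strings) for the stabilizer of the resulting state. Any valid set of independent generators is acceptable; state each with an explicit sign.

The final state is stabilized by the group generated by -IIX, +ZII, +IZI; other independent generating sets are equally valid.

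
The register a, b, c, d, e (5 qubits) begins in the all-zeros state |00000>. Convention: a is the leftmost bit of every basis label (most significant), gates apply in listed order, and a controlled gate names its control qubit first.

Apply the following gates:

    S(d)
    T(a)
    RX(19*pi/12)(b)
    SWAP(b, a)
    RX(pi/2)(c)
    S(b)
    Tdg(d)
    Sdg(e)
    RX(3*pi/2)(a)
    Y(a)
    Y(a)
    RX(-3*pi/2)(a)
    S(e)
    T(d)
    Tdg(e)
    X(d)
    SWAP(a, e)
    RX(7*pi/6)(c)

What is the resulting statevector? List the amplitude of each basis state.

After the circuit, the state carries amplitude 3*sqrt(2 - sqrt(2))/8 + sqrt(3*sqrt(2) + 6)/8 on |00010>, -I*sqrt(6 - 3*sqrt(2))/8 + 3*I*sqrt(sqrt(2) + 2)/8 on |00011>, I*sqrt(6 - 3*sqrt(2))/8 + I*sqrt(sqrt(2) + 2)/8 on |00110>, -sqrt(3*sqrt(2) + 6)/8 + sqrt(2 - sqrt(2))/8 on |00111>, and 0 on every other basis state.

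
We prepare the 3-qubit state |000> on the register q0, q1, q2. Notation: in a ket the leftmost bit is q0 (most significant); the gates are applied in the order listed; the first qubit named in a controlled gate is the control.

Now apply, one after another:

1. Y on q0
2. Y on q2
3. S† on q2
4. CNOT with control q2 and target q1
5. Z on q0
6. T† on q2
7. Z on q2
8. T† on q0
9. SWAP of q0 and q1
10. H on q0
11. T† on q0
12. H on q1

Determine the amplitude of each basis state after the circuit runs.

The resulting statevector has amplitude 0 on |000>, 1/2 on |001>, 0 on |010>, -1/2 on |011>, 0 on |100>, exp(3*I*pi/4)/2 on |101>, 0 on |110>, -exp(3*I*pi/4)/2 on |111>.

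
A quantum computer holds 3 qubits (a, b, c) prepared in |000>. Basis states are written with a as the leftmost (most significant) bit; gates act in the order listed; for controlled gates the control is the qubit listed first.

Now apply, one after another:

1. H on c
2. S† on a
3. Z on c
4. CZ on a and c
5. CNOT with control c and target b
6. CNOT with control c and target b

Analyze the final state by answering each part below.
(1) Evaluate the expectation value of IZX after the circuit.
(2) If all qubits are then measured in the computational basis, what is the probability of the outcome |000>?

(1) The observable IZX averages to -1.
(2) A full measurement returns |000> with probability 1/2.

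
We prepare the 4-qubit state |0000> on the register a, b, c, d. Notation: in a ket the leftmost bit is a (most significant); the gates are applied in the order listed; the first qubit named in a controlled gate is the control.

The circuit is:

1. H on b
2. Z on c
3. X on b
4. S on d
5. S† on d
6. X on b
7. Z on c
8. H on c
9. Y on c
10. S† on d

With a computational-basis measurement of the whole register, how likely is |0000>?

Outcome |0000> occurs with probability 1/4. Key observation: steps 2-7 multiply out to the identity, so the circuit reduces to the remaining gates.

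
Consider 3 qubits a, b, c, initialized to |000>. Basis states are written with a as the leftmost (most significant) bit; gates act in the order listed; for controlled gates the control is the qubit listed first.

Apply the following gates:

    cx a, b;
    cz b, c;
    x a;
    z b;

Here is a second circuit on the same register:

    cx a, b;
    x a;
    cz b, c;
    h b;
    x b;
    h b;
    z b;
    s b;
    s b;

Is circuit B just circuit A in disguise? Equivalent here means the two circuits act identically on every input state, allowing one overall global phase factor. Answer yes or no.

Yes: on every input state the two circuits agree up to one overall phase factor.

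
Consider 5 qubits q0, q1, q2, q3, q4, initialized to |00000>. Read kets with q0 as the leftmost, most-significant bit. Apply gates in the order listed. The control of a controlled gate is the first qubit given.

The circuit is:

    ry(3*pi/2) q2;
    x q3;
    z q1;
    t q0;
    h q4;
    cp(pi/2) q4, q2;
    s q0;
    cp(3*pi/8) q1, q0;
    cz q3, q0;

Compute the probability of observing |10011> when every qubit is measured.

The probability of measuring |10011> is 0.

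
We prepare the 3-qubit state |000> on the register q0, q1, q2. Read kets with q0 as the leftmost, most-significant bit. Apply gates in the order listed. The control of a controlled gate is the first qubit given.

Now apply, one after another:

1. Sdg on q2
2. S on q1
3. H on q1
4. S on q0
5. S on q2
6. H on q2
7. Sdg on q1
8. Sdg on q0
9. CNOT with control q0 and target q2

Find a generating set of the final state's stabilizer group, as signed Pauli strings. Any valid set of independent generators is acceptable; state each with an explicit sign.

The final state is stabilized by the group generated by -IYI, +IIX, +ZII; other independent generating sets are equally valid.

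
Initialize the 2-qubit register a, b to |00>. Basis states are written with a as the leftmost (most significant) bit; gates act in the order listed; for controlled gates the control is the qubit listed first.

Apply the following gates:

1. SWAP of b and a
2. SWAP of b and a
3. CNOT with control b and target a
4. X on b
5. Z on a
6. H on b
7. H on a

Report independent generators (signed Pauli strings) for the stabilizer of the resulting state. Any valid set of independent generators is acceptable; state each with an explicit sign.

The final state is stabilized by the group generated by +XI, -IX; other independent generating sets are equally valid.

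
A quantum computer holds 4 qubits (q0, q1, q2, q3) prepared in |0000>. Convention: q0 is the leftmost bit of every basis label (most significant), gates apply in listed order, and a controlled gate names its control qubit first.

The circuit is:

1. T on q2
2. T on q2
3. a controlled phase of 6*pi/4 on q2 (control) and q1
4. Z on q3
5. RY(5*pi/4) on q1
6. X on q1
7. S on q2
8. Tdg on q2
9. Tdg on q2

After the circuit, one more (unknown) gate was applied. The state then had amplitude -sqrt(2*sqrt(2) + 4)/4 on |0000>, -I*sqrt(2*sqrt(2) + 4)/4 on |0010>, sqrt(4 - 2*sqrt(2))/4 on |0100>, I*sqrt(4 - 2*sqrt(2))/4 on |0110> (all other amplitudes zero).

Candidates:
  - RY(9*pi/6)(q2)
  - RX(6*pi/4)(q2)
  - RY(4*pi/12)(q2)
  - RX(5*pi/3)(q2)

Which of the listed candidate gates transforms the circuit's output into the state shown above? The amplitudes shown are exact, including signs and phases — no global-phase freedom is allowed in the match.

It was RX(6*pi/4)(q2) that produced the state shown.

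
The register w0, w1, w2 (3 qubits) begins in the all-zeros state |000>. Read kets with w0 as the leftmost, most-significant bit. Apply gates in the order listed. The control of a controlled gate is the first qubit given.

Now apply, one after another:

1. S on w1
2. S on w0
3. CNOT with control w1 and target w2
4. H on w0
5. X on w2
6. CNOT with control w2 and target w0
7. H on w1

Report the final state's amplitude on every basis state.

The final amplitudes are 0 on |000>, 1/2 on |001>, 0 on |010>, 1/2 on |011>, 0 on |100>, 1/2 on |101>, 0 on |110>, 1/2 on |111>.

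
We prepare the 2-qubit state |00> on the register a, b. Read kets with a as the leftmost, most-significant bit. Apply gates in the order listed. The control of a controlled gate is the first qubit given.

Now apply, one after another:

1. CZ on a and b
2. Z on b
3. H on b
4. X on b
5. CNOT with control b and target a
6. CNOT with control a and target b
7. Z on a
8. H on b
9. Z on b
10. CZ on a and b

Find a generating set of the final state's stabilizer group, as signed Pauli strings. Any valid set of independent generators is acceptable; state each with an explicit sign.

The final state is stabilized by the group generated by -XZ, -ZX; other independent generating sets are equally valid.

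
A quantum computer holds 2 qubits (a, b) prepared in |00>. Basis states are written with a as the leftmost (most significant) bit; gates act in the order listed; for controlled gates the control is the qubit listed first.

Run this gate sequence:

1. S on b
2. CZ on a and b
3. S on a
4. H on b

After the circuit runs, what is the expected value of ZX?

In the final state, ZX has expectation 1.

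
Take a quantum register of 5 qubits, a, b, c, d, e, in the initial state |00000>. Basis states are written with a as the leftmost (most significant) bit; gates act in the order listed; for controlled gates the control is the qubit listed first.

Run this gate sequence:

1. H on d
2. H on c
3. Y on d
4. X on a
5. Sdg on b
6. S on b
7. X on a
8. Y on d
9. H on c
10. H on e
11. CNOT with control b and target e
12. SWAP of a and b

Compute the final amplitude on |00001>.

|00001> carries amplitude 1/2 in the final state. Key observation: the block from step 2 through step 9 cancels to the identity and can be dropped.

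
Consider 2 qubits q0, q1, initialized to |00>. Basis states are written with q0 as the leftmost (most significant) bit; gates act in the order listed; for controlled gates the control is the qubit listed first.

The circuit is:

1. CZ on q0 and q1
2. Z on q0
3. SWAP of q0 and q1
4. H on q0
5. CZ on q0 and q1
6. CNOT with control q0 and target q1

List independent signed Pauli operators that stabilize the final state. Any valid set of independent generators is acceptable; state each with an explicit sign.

The stabilizer group can be generated by +XX, +ZZ, among other valid generating sets.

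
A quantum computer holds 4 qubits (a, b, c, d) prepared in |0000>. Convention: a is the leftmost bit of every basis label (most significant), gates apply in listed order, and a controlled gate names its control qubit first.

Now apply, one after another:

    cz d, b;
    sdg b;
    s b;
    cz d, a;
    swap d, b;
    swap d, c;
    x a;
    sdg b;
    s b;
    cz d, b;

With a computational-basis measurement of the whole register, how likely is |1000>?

Outcome |1000> occurs with probability 1.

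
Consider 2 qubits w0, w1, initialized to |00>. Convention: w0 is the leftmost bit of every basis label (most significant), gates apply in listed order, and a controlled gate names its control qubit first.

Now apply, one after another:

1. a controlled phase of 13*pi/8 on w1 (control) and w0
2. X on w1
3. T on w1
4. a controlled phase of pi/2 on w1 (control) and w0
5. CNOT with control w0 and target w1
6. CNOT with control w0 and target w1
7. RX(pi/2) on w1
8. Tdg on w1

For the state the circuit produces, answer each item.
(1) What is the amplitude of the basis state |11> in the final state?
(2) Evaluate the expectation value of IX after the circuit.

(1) The final state's coefficient on |11> equals 0. Key observation: steps 5-6 multiply out to the identity, so the circuit reduces to the remaining gates.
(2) The observable IX averages to sqrt(2)/2.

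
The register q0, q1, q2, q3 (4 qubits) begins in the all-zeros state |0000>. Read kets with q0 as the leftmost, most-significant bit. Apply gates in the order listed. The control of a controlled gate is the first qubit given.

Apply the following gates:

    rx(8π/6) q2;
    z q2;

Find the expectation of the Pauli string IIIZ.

In the final state, IIIZ has expectation 1.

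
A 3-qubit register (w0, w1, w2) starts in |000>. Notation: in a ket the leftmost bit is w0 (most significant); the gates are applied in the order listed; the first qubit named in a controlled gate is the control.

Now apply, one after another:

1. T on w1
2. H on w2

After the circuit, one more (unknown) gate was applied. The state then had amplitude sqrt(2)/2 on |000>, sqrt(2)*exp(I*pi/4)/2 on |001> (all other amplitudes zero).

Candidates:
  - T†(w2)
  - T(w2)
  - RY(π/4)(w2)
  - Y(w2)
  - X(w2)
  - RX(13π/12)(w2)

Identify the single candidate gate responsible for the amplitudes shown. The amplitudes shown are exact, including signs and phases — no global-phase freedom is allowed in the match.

It was T(w2) that produced the state shown.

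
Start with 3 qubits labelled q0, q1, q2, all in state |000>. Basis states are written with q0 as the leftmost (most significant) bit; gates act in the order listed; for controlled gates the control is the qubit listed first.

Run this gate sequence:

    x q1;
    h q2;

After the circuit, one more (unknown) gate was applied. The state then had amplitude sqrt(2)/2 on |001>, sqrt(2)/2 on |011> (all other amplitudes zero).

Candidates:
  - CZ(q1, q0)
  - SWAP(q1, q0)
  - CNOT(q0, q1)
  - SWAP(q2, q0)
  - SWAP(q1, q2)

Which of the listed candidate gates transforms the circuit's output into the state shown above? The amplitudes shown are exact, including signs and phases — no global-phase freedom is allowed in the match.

The unique candidate consistent with the amplitudes is SWAP(q1, q2).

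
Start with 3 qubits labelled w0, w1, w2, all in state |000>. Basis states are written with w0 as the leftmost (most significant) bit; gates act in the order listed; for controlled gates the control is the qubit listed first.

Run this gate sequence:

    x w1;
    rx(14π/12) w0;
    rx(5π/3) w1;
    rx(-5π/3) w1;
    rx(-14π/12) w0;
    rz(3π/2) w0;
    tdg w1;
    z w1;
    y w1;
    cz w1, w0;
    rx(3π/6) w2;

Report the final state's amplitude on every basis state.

The final amplitudes are -sqrt(2)*I/2 on |000>, -sqrt(2)/2 on |001>, and 0 on every other basis state. Key observation: gates 2-5 undo each other exactly, leaving only the rest of the circuit to track.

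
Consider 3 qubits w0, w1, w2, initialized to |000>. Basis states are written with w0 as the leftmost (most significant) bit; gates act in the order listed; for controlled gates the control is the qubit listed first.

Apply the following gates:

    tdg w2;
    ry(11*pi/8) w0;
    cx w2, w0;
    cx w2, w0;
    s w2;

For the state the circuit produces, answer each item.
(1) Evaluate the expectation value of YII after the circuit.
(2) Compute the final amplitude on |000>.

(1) In the final state, YII has expectation 0.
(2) The amplitude on |000> is -cos(5*pi/16).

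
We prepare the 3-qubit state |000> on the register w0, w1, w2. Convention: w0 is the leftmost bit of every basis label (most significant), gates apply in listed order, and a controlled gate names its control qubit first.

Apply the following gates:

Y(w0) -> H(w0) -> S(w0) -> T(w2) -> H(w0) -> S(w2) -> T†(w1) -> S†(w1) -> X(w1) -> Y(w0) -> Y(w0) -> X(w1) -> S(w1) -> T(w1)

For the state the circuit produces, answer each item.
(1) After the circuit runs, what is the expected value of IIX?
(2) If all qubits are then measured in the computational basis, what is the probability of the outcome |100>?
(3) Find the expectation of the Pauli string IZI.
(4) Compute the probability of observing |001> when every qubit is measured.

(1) The observable IIX averages to 0. Key observation: the block from step 7 through step 14 cancels to the identity and can be dropped.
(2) Outcome |100> occurs with probability 1/2.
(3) The expectation value of IZI is 1.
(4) The probability of measuring |001> is 0.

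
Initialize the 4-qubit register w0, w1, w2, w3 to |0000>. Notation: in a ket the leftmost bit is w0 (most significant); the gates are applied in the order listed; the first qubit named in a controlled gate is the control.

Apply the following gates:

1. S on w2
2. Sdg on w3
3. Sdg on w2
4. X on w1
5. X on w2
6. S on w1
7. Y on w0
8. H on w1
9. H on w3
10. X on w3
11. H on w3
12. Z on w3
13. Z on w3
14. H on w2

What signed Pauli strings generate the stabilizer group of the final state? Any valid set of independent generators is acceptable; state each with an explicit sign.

One valid set of independent stabilizer generators is -IXII, -IIXI, -ZIII, +IIIZ (any independent generating set of the same group is equally correct). Key observation: gates 9-12 undo each other exactly, leaving only the rest of the circuit to track.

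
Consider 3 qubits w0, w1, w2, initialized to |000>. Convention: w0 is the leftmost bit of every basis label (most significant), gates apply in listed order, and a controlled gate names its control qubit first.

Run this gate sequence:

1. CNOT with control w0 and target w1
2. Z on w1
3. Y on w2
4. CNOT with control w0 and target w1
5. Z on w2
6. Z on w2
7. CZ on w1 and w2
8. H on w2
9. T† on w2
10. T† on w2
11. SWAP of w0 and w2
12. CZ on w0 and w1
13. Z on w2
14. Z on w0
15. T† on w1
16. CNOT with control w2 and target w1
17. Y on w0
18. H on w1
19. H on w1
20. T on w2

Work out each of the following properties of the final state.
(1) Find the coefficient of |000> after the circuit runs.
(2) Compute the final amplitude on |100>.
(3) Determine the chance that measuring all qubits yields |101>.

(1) The amplitude on |000> is -sqrt(2)*I/2.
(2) The amplitude on |100> is -sqrt(2)/2.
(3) The probability of measuring |101> is 0.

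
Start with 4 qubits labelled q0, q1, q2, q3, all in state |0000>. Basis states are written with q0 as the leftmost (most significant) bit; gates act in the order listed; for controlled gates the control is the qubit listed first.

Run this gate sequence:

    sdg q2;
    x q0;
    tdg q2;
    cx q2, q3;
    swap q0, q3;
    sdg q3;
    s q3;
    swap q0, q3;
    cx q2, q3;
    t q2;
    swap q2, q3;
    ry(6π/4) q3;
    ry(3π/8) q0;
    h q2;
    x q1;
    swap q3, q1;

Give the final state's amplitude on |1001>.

The final state's coefficient on |1001> equals -cos(3*pi/16)/2.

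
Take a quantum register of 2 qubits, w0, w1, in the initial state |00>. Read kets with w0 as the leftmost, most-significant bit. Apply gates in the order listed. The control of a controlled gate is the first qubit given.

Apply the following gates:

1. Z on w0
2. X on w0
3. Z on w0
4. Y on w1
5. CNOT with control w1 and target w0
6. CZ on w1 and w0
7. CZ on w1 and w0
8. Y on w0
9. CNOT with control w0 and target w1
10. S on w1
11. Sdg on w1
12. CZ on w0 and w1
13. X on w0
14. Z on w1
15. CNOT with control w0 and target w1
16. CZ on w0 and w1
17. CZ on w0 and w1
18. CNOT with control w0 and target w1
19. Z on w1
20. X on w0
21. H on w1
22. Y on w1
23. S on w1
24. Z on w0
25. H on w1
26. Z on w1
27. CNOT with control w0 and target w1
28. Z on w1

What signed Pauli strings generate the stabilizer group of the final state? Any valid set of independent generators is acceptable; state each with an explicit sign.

One valid set of independent stabilizer generators is -IY, -ZI (any independent generating set of the same group is equally correct).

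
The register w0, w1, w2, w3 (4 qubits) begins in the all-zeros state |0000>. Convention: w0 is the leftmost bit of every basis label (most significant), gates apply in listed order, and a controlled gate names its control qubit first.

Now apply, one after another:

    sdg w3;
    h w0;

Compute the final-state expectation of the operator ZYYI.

The expectation value of ZYYI is 0.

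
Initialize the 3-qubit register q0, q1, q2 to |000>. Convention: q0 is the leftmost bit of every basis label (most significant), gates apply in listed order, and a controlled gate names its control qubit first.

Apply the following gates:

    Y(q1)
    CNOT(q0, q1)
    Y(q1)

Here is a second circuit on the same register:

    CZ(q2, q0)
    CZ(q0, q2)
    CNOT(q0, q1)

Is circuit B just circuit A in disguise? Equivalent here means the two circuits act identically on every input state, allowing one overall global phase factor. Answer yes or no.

No, they are not equivalent — no single phase factor reconciles the two unitaries.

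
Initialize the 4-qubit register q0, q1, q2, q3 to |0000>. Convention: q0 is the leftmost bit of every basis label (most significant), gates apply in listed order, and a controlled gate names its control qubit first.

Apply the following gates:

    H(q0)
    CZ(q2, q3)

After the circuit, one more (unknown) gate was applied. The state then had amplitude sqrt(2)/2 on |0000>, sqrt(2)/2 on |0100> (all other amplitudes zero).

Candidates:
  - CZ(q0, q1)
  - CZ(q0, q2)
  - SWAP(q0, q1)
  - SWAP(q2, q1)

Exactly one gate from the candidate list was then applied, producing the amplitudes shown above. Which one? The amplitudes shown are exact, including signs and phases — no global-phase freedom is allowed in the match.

The applied gate was SWAP(q0, q1).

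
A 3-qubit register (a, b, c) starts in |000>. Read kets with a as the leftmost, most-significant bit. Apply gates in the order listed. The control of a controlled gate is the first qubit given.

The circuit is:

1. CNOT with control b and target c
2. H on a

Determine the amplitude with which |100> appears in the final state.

|100> carries amplitude sqrt(2)/2 in the final state.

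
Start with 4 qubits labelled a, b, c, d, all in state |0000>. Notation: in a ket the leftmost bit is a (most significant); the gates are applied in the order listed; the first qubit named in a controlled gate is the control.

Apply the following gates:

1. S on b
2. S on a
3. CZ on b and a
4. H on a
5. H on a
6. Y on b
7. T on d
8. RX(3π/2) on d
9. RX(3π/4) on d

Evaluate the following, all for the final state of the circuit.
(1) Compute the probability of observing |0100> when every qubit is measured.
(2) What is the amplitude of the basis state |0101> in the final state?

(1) Outcome |0100> occurs with probability sqrt(2)/4 + 1/2. Key observation: gates 4-5 undo each other exactly, leaving only the rest of the circuit to track.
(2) The amplitude on |0101> is sqrt(2)*(-sqrt(sqrt(2) + 2) + sqrt(2 - sqrt(2)))/4.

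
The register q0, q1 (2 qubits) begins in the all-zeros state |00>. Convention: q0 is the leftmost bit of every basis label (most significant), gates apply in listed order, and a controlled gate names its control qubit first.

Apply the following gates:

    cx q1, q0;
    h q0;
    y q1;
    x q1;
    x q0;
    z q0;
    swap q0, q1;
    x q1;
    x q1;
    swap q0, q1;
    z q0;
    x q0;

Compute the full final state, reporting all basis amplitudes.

After the circuit, the state carries amplitude sqrt(2)*I/2 on |00>, 0 on |01>, sqrt(2)*I/2 on |10>, 0 on |11>. Key observation: the block from step 5 through step 12 cancels to the identity and can be dropped.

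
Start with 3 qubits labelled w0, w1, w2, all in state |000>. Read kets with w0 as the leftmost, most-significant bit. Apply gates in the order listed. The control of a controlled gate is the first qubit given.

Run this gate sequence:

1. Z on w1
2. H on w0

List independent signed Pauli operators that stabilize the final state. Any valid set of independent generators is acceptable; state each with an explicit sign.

One valid set of independent stabilizer generators is +XII, +IZI, +IIZ (any independent generating set of the same group is equally correct).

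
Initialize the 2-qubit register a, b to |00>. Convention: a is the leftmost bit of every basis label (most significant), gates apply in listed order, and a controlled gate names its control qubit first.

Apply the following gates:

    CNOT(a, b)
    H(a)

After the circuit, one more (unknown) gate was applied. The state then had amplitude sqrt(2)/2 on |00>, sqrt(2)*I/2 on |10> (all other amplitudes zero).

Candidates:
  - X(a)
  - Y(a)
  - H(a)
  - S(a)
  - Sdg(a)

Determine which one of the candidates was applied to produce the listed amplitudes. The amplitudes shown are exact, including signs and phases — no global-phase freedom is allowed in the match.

The unique candidate consistent with the amplitudes is S(a).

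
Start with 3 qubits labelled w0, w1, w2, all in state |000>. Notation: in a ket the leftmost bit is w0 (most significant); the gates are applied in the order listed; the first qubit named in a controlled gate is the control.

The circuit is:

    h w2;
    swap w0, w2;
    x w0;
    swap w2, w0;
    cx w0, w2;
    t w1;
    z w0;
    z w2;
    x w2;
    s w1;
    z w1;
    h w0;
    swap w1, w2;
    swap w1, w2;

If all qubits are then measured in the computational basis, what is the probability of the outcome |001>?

A full measurement returns |001> with probability 1/4.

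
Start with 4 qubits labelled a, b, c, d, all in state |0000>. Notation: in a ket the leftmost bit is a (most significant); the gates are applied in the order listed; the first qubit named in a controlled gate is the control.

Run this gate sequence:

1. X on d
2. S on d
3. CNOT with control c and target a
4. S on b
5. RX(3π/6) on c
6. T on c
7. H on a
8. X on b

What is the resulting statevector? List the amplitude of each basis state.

The final amplitudes are I/2 on |0101>, exp(I*pi/4)/2 on |0111>, I/2 on |1101>, exp(I*pi/4)/2 on |1111>, and 0 on every other basis state.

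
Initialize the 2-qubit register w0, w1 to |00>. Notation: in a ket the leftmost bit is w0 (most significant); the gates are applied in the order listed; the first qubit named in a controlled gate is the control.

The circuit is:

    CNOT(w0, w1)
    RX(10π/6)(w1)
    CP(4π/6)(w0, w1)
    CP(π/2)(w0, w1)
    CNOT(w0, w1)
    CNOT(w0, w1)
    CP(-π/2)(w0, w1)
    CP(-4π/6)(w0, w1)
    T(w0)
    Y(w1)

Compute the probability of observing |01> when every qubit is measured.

The probability of measuring |01> is 3/4. Key observation: steps 3-8 multiply out to the identity, so the circuit reduces to the remaining gates.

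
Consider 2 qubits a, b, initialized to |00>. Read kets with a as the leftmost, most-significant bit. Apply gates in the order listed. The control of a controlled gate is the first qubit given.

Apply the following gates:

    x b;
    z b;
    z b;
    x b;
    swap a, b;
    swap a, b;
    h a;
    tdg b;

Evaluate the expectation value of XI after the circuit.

The expectation value of XI is 1. Key observation: steps 1-4 multiply out to the identity, so the circuit reduces to the remaining gates.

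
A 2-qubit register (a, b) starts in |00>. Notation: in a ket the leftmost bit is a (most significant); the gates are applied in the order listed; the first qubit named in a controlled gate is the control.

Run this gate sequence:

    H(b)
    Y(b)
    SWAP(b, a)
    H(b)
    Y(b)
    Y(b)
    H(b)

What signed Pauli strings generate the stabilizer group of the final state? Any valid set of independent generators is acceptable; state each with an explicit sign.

The stabilizer group can be generated by -XI, +IZ, among other valid generating sets.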